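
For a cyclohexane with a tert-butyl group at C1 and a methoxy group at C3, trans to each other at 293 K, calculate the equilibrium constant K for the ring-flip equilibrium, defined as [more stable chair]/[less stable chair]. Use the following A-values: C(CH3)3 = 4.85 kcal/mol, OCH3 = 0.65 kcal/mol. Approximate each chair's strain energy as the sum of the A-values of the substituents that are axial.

K ≈ 1358

C1 and C3 have the same parity, so for the trans isomer the two substituents are one axial and one equatorial in each chair.
Chair I (tert-butyl axial, methoxy equatorial): E = 4.85 kcal/mol; chair II (tert-butyl equatorial, methoxy axial): E = 0.65 kcal/mol.
ΔG = 4.20 kcal/mol between the two chairs.
K = exp(ΔG/RT) with R = 1.987×10⁻³ kcal mol⁻¹ K⁻¹ and T = 293 K gives K ≈ 1.36e+03.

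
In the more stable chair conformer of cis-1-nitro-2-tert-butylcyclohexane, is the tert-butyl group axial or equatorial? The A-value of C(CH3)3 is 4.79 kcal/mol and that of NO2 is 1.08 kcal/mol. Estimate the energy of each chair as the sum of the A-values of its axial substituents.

equatorial

C1 and C2 have opposite parity, so for the cis isomer the two substituents are one axial and one equatorial in each chair.
Chair I (tert-butyl axial, nitro equatorial): E = 4.79 kcal/mol.
Chair II (tert-butyl equatorial, nitro axial): E = 1.08 kcal/mol.
Chair II is the more stable (lower-energy) conformer, and in that chair the tert-butyl group is equatorial.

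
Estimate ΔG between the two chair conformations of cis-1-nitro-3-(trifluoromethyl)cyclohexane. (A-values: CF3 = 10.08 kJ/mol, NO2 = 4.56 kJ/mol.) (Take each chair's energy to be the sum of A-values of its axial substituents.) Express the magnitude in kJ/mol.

14.64 kJ/mol

C1 and C3 have the same parity, so for the cis isomer the two substituents are e,e in one chair and a,a in the other.
Chair I (trifluoromethyl axial, nitro axial): E = 14.64 kJ/mol.
Chair II (trifluoromethyl equatorial, nitro equatorial): E = 0.00 kJ/mol.
ΔE = 14.64 − 0.00 = 14.64 kJ/mol; chair II is more stable.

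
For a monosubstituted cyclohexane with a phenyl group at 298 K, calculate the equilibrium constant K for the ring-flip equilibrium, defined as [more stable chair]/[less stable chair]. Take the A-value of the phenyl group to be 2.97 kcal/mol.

One chair has the phenyl group axial (E = 2.97 kcal/mol) and the other has it equatorial (E = 0).
ΔG = 2.97 kcal/mol between the two chairs.
K = exp(ΔG/RT) with R = 1.987×10⁻³ kcal mol⁻¹ K⁻¹ and T = 298 K gives K ≈ 151.

K ≈ 151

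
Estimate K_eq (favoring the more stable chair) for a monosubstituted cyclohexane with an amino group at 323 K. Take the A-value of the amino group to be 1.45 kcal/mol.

One chair has the amino group axial (E = 1.45 kcal/mol) and the other has it equatorial (E = 0).
ΔG = 1.45 kcal/mol between the two chairs.
K = exp(ΔG/RT) with R = 1.987×10⁻³ kcal mol⁻¹ K⁻¹ and T = 323 K gives K ≈ 9.58.

K ≈ 9.58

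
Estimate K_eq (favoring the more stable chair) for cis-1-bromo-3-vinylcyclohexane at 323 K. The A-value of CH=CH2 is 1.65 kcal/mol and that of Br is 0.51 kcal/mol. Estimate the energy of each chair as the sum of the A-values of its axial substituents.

K ≈ 28.9

C1 and C3 have the same parity, so for the cis isomer the two substituents are e,e in one chair and a,a in the other.
Chair I (vinyl axial, bromo axial): E = 2.16 kcal/mol; chair II (vinyl equatorial, bromo equatorial): E = 0.00 kcal/mol.
ΔG = 2.16 kcal/mol between the two chairs.
K = exp(ΔG/RT) with R = 1.987×10⁻³ kcal mol⁻¹ K⁻¹ and T = 323 K gives K ≈ 28.9.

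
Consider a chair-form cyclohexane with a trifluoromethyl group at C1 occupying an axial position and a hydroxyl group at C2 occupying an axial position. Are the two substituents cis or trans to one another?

trans

C1 and C2 have opposite parity, so their axial bonds point in opposite directions.
With opposite-parity carbons, two substituents on the same face are one axial and one equatorial; opposite faces give both axial or both equatorial.
Here the groups are axial/axial → opposite face → trans.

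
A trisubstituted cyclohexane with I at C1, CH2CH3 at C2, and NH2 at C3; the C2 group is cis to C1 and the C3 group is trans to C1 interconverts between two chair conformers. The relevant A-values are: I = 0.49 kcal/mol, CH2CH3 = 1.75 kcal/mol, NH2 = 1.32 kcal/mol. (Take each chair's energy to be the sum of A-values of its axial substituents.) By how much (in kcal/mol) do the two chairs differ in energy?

2.58 kcal/mol

Chair I (iodo axial, ethyl equatorial, amino equatorial): E = 0.49 kcal/mol.
Chair II (iodo equatorial, ethyl axial, amino axial): E = 3.07 kcal/mol.
ΔE = 3.07 − 0.49 = 2.58 kcal/mol; chair I is more stable.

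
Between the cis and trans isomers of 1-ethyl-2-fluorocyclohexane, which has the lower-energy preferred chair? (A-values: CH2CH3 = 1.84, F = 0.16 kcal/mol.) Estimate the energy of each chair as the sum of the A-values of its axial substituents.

At 1,2 positions (parity opposite): cis → (a,e or e,a); trans → (e,e or a,a).
Best chair for cis: E = 0.16 kcal/mol; best chair for trans: E = 0.00 kcal/mol.
The trans isomer is lower by 0.16 kcal/mol.

trans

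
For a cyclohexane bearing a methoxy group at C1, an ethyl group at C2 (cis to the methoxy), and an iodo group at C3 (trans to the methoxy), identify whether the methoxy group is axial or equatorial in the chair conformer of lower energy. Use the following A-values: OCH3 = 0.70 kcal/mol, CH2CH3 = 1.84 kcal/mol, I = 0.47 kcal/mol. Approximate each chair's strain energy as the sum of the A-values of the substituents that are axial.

axial

Chair I (methoxy axial, ethyl equatorial, iodo equatorial): E = 0.70 kcal/mol.
Chair II (methoxy equatorial, ethyl axial, iodo axial): E = 2.31 kcal/mol.
Chair I is the more stable (lower-energy) conformer, and in that chair the methoxy group is axial.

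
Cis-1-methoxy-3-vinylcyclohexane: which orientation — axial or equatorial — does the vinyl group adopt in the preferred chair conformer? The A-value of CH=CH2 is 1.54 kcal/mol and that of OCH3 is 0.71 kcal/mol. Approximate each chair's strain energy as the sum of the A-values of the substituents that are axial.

C1 and C3 have the same parity, so for the cis isomer the two substituents are e,e in one chair and a,a in the other.
Chair I (vinyl axial, methoxy axial): E = 2.25 kcal/mol.
Chair II (vinyl equatorial, methoxy equatorial): E = 0.00 kcal/mol.
Chair II is the more stable (lower-energy) conformer, and in that chair the vinyl group is equatorial.

equatorial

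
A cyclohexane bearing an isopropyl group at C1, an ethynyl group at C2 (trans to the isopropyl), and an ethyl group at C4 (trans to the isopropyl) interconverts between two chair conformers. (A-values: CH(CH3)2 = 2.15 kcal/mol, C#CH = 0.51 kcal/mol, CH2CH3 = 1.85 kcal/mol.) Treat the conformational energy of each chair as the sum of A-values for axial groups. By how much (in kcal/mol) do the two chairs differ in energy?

Chair I (isopropyl axial, ethynyl axial, ethyl axial): E = 4.51 kcal/mol.
Chair II (isopropyl equatorial, ethynyl equatorial, ethyl equatorial): E = 0.00 kcal/mol.
ΔE = 4.51 − 0.00 = 4.51 kcal/mol; chair II is more stable.

4.51 kcal/mol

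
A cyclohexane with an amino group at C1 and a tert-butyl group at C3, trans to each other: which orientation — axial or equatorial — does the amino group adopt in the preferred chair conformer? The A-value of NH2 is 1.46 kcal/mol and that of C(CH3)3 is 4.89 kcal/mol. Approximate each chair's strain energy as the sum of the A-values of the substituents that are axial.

axial

C1 and C3 have the same parity, so for the trans isomer the two substituents are one axial and one equatorial in each chair.
Chair I (amino axial, tert-butyl equatorial): E = 1.46 kcal/mol.
Chair II (amino equatorial, tert-butyl axial): E = 4.89 kcal/mol.
Chair I is the more stable (lower-energy) conformer, and in that chair the amino group is axial.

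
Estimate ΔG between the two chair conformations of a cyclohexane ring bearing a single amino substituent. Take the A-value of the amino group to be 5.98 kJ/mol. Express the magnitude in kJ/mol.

5.98 kJ/mol

A monosubstituted cyclohexane has one chair with the amino group axial (E = A = 5.98 kJ/mol) and one with it equatorial (E = 0).
ΔE = 5.98 − 0 = 5.98 kJ/mol.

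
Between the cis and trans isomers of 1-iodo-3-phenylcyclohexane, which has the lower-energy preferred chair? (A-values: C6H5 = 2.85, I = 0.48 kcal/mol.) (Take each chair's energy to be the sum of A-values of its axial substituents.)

cis

At 1,3 positions (parity same): cis → (e,e or a,a); trans → (a,e or e,a).
Best chair for cis: E = 0.00 kcal/mol; best chair for trans: E = 0.48 kcal/mol.
The cis isomer is lower by 0.48 kcal/mol.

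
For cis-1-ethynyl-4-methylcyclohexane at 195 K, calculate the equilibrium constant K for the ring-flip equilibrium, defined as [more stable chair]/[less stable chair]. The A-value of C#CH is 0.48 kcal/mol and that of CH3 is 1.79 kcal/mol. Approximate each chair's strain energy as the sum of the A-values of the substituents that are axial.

C1 and C4 have opposite parity, so for the cis isomer the two substituents are one axial and one equatorial in each chair.
Chair I (ethynyl axial, methyl equatorial): E = 0.48 kcal/mol; chair II (ethynyl equatorial, methyl axial): E = 1.79 kcal/mol.
ΔG = 1.31 kcal/mol between the two chairs.
K = exp(ΔG/RT) with R = 1.987×10⁻³ kcal mol⁻¹ K⁻¹ and T = 195 K gives K ≈ 29.4.

K ≈ 29.4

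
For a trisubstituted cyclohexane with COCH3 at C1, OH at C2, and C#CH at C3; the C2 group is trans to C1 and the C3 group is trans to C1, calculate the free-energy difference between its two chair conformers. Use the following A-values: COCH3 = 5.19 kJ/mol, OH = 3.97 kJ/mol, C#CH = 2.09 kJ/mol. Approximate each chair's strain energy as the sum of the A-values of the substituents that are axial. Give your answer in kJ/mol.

Chair I (acetyl axial, hydroxyl axial, ethynyl equatorial): E = 9.16 kJ/mol.
Chair II (acetyl equatorial, hydroxyl equatorial, ethynyl axial): E = 2.09 kJ/mol.
ΔE = 9.16 − 2.09 = 7.07 kJ/mol; chair II is more stable.

7.07 kJ/mol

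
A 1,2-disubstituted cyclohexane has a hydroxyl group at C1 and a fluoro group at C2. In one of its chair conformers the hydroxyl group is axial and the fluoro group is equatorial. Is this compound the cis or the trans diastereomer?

cis

C1 and C2 have opposite parity, so their axial bonds point in opposite directions.
With opposite-parity carbons, two substituents on the same face are one axial and one equatorial; opposite faces give both axial or both equatorial.
Here the groups are axial/equatorial → same face → cis.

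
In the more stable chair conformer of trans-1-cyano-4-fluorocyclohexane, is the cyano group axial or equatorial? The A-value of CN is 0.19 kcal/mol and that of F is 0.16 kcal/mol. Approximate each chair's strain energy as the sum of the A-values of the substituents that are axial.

equatorial

C1 and C4 have opposite parity, so for the trans isomer the two substituents are e,e in one chair and a,a in the other.
Chair I (cyano axial, fluoro axial): E = 0.35 kcal/mol.
Chair II (cyano equatorial, fluoro equatorial): E = 0.00 kcal/mol.
Chair II is the more stable (lower-energy) conformer, and in that chair the cyano group is equatorial.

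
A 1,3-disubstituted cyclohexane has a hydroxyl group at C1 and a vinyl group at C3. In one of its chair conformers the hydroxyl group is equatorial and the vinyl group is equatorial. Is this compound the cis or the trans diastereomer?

C1 and C3 have the same parity, so their axial bonds point in the same direction.
With same-parity carbons, two substituents on the same face are both axial or both equatorial; opposite faces give one of each.
Here the groups are equatorial/equatorial → same face → cis.

cis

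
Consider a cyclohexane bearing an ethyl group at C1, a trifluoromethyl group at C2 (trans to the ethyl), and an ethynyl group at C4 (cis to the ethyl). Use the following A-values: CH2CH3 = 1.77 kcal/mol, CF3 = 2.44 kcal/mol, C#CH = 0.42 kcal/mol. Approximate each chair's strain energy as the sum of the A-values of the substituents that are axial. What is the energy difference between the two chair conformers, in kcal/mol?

Chair I (ethyl axial, trifluoromethyl axial, ethynyl equatorial): E = 4.21 kcal/mol.
Chair II (ethyl equatorial, trifluoromethyl equatorial, ethynyl axial): E = 0.42 kcal/mol.
ΔE = 4.21 − 0.42 = 3.79 kcal/mol; chair II is more stable.

3.79 kcal/mol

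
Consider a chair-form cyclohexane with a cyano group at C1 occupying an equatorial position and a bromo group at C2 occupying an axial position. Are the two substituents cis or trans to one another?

cis

C1 and C2 have opposite parity, so their axial bonds point in opposite directions.
With opposite-parity carbons, two substituents on the same face are one axial and one equatorial; opposite faces give both axial or both equatorial.
Here the groups are equatorial/axial → same face → cis.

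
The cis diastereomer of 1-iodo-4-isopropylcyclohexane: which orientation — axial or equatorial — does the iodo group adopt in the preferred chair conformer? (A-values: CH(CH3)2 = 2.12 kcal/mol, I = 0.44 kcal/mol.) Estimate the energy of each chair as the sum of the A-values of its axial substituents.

axial

C1 and C4 have opposite parity, so for the cis isomer the two substituents are one axial and one equatorial in each chair.
Chair I (isopropyl axial, iodo equatorial): E = 2.12 kcal/mol.
Chair II (isopropyl equatorial, iodo axial): E = 0.44 kcal/mol.
Chair II is the more stable (lower-energy) conformer, and in that chair the iodo group is axial.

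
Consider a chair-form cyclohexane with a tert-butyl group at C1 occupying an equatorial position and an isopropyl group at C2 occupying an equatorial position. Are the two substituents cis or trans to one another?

trans

C1 and C2 have opposite parity, so their axial bonds point in opposite directions.
With opposite-parity carbons, two substituents on the same face are one axial and one equatorial; opposite faces give both axial or both equatorial.
Here the groups are equatorial/equatorial → opposite face → trans.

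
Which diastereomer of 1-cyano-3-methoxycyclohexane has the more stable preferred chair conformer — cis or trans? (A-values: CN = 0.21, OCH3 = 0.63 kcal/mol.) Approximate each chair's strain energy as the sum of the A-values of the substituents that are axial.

At 1,3 positions (parity same): cis → (e,e or a,a); trans → (a,e or e,a).
Best chair for cis: E = 0.00 kcal/mol; best chair for trans: E = 0.21 kcal/mol.
The cis isomer is lower by 0.21 kcal/mol.

cis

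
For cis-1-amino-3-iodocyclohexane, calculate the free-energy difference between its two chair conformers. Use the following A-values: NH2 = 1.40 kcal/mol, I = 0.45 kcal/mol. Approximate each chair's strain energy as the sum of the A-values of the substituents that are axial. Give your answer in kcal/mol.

1.85 kcal/mol

C1 and C3 have the same parity, so for the cis isomer the two substituents are e,e in one chair and a,a in the other.
Chair I (amino axial, iodo axial): E = 1.85 kcal/mol.
Chair II (amino equatorial, iodo equatorial): E = 0.00 kcal/mol.
ΔE = 1.85 − 0.00 = 1.85 kcal/mol; chair II is more stable.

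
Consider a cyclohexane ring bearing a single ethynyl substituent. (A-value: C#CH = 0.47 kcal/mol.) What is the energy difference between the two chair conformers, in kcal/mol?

A monosubstituted cyclohexane has one chair with the ethynyl group axial (E = A = 0.47 kcal/mol) and one with it equatorial (E = 0).
ΔE = 0.47 − 0 = 0.47 kcal/mol.

0.47 kcal/mol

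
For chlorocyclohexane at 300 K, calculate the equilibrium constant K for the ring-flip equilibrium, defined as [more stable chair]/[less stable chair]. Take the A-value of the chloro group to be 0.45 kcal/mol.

K ≈ 2.13

One chair has the chloro group axial (E = 0.45 kcal/mol) and the other has it equatorial (E = 0).
ΔG = 0.45 kcal/mol between the two chairs.
K = exp(ΔG/RT) with R = 1.987×10⁻³ kcal mol⁻¹ K⁻¹ and T = 300 K gives K ≈ 2.13.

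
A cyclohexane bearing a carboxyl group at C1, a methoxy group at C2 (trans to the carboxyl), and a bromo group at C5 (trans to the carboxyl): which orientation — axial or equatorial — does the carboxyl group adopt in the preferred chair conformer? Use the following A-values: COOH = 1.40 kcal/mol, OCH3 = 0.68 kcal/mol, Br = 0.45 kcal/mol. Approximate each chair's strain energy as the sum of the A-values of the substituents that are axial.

equatorial

Chair I (carboxyl axial, methoxy axial, bromo equatorial): E = 2.08 kcal/mol.
Chair II (carboxyl equatorial, methoxy equatorial, bromo axial): E = 0.45 kcal/mol.
Chair II is the more stable (lower-energy) conformer, and in that chair the carboxyl group is equatorial.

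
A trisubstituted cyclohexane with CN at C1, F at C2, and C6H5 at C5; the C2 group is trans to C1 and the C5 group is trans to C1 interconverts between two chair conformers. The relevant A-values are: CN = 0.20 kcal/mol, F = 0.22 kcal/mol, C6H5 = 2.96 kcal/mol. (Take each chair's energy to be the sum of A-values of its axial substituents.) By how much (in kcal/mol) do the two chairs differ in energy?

Chair I (cyano axial, fluoro axial, phenyl equatorial): E = 0.42 kcal/mol.
Chair II (cyano equatorial, fluoro equatorial, phenyl axial): E = 2.96 kcal/mol.
ΔE = 2.96 − 0.42 = 2.54 kcal/mol; chair I is more stable.

2.54 kcal/mol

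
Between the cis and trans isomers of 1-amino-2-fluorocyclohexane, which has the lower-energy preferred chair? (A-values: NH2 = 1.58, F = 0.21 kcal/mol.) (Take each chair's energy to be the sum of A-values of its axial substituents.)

At 1,2 positions (parity opposite): cis → (a,e or e,a); trans → (e,e or a,a).
Best chair for cis: E = 0.21 kcal/mol; best chair for trans: E = 0.00 kcal/mol.
The trans isomer is lower by 0.21 kcal/mol.

trans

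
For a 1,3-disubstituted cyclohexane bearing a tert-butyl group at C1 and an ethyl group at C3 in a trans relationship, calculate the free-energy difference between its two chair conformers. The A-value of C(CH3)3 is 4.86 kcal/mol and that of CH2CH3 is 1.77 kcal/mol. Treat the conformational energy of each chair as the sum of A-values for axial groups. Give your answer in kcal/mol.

3.09 kcal/mol

C1 and C3 have the same parity, so for the trans isomer the two substituents are one axial and one equatorial in each chair.
Chair I (tert-butyl axial, ethyl equatorial): E = 4.86 kcal/mol.
Chair II (tert-butyl equatorial, ethyl axial): E = 1.77 kcal/mol.
ΔE = 4.86 − 1.77 = 3.09 kcal/mol; chair II is more stable.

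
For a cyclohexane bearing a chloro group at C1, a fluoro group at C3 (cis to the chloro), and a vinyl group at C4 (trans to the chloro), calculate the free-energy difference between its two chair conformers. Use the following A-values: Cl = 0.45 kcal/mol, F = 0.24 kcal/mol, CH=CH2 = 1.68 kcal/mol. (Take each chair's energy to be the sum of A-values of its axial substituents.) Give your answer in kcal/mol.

Chair I (chloro axial, fluoro axial, vinyl axial): E = 2.37 kcal/mol.
Chair II (chloro equatorial, fluoro equatorial, vinyl equatorial): E = 0.00 kcal/mol.
ΔE = 2.37 − 0.00 = 2.37 kcal/mol; chair II is more stable.

2.37 kcal/mol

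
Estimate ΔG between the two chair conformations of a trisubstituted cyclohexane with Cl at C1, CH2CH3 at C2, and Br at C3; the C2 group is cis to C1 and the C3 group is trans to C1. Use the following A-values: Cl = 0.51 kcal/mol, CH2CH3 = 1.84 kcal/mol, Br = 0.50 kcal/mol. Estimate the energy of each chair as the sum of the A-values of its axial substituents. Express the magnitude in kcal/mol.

1.83 kcal/mol

Chair I (chloro axial, ethyl equatorial, bromo equatorial): E = 0.51 kcal/mol.
Chair II (chloro equatorial, ethyl axial, bromo axial): E = 2.34 kcal/mol.
ΔE = 2.34 − 0.51 = 1.83 kcal/mol; chair I is more stable.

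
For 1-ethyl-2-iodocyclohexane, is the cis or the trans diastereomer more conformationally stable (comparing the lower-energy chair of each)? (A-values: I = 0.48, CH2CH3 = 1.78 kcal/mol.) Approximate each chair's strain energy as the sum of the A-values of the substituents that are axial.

trans

At 1,2 positions (parity opposite): cis → (a,e or e,a); trans → (e,e or a,a).
Best chair for cis: E = 0.48 kcal/mol; best chair for trans: E = 0.00 kcal/mol.
The trans isomer is lower by 0.48 kcal/mol.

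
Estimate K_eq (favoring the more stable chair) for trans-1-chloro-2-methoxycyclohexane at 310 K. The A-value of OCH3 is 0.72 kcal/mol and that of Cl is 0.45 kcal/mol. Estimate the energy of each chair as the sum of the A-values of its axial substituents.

K ≈ 6.68

C1 and C2 have opposite parity, so for the trans isomer the two substituents are e,e in one chair and a,a in the other.
Chair I (methoxy axial, chloro axial): E = 1.17 kcal/mol; chair II (methoxy equatorial, chloro equatorial): E = 0.00 kcal/mol.
ΔG = 1.17 kcal/mol between the two chairs.
K = exp(ΔG/RT) with R = 1.987×10⁻³ kcal mol⁻¹ K⁻¹ and T = 310 K gives K ≈ 6.68.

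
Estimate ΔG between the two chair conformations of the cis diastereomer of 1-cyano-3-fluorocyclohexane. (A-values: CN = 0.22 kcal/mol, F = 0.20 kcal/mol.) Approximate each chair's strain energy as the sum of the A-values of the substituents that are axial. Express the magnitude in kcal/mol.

0.42 kcal/mol

C1 and C3 have the same parity, so for the cis isomer the two substituents are e,e in one chair and a,a in the other.
Chair I (cyano axial, fluoro axial): E = 0.42 kcal/mol.
Chair II (cyano equatorial, fluoro equatorial): E = 0.00 kcal/mol.
ΔE = 0.42 − 0.00 = 0.42 kcal/mol; chair II is more stable.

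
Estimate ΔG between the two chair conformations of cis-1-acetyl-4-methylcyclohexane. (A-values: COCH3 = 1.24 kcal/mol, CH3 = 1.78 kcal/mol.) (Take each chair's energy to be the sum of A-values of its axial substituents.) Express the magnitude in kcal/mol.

0.54 kcal/mol

C1 and C4 have opposite parity, so for the cis isomer the two substituents are one axial and one equatorial in each chair.
Chair I (acetyl axial, methyl equatorial): E = 1.24 kcal/mol.
Chair II (acetyl equatorial, methyl axial): E = 1.78 kcal/mol.
ΔE = 1.78 − 1.24 = 0.54 kcal/mol; chair I is more stable.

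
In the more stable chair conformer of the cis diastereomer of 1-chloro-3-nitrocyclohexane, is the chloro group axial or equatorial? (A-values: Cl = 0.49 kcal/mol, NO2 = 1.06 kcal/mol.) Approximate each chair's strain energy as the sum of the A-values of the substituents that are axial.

C1 and C3 have the same parity, so for the cis isomer the two substituents are e,e in one chair and a,a in the other.
Chair I (chloro axial, nitro axial): E = 1.55 kcal/mol.
Chair II (chloro equatorial, nitro equatorial): E = 0.00 kcal/mol.
Chair II is the more stable (lower-energy) conformer, and in that chair the chloro group is equatorial.

equatorial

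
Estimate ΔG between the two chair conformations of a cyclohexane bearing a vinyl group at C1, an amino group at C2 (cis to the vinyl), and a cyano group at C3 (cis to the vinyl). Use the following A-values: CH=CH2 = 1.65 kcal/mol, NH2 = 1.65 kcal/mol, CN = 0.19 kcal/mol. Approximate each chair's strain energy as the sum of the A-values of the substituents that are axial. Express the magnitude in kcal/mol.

Chair I (vinyl axial, amino equatorial, cyano axial): E = 1.84 kcal/mol.
Chair II (vinyl equatorial, amino axial, cyano equatorial): E = 1.65 kcal/mol.
ΔE = 1.84 − 1.65 = 0.19 kcal/mol; chair II is more stable.

0.19 kcal/mol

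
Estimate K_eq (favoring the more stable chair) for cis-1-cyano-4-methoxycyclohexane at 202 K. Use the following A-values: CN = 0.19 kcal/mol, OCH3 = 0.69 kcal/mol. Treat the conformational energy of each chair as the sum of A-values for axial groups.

C1 and C4 have opposite parity, so for the cis isomer the two substituents are one axial and one equatorial in each chair.
Chair I (cyano axial, methoxy equatorial): E = 0.19 kcal/mol; chair II (cyano equatorial, methoxy axial): E = 0.69 kcal/mol.
ΔG = 0.50 kcal/mol between the two chairs.
K = exp(ΔG/RT) with R = 1.987×10⁻³ kcal mol⁻¹ K⁻¹ and T = 202 K gives K ≈ 3.48.

K ≈ 3.48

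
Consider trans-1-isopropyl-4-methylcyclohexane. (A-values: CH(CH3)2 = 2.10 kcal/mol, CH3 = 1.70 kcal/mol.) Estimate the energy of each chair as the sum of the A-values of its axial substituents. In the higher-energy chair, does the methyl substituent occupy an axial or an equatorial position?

axial

C1 and C4 have opposite parity, so for the trans isomer the two substituents are e,e in one chair and a,a in the other.
Chair I (isopropyl axial, methyl axial): E = 3.80 kcal/mol.
Chair II (isopropyl equatorial, methyl equatorial): E = 0.00 kcal/mol.
Chair I is the less stable (higher-energy) conformer, and in that chair the methyl group is axial.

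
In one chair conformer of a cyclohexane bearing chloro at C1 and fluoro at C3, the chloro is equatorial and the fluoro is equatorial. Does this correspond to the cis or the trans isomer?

C1 and C3 have the same parity, so their axial bonds point in the same direction.
With same-parity carbons, two substituents on the same face are both axial or both equatorial; opposite faces give one of each.
Here the groups are equatorial/equatorial → same face → cis.

cis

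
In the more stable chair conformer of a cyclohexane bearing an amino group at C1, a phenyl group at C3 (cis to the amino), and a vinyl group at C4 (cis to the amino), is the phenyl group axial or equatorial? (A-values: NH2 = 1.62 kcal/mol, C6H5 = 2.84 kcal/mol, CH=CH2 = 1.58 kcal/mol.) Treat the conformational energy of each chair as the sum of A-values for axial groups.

equatorial

Chair I (amino axial, phenyl axial, vinyl equatorial): E = 4.46 kcal/mol.
Chair II (amino equatorial, phenyl equatorial, vinyl axial): E = 1.58 kcal/mol.
Chair II is the more stable (lower-energy) conformer, and in that chair the phenyl group is equatorial.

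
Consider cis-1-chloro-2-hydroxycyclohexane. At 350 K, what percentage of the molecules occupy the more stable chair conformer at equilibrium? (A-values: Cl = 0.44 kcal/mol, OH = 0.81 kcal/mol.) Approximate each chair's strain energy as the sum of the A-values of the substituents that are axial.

C1 and C2 have opposite parity, so for the cis isomer the two substituents are one axial and one equatorial in each chair.
Chair I (chloro axial, hydroxyl equatorial): E = 0.44 kcal/mol; chair II (chloro equatorial, hydroxyl axial): E = 0.81 kcal/mol.
ΔG = 0.37 kcal/mol between the two chairs.
K = exp(ΔG/RT) with R = 1.987×10⁻³ kcal mol⁻¹ K⁻¹ and T = 350 K gives K ≈ 1.7.
Fraction in the lower-energy chair = K/(K+1) = 63.0%.

63.0%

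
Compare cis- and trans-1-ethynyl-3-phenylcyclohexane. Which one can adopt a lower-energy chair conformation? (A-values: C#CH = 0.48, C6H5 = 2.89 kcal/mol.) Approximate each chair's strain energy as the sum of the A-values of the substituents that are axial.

cis

At 1,3 positions (parity same): cis → (e,e or a,a); trans → (a,e or e,a).
Best chair for cis: E = 0.00 kcal/mol; best chair for trans: E = 0.48 kcal/mol.
The cis isomer is lower by 0.48 kcal/mol.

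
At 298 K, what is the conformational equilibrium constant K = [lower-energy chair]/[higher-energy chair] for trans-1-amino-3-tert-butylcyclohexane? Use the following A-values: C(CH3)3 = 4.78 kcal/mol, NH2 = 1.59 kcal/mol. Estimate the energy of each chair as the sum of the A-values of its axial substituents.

C1 and C3 have the same parity, so for the trans isomer the two substituents are one axial and one equatorial in each chair.
Chair I (tert-butyl axial, amino equatorial): E = 4.78 kcal/mol; chair II (tert-butyl equatorial, amino axial): E = 1.59 kcal/mol.
ΔG = 3.19 kcal/mol between the two chairs.
K = exp(ΔG/RT) with R = 1.987×10⁻³ kcal mol⁻¹ K⁻¹ and T = 298 K gives K ≈ 219.

K ≈ 219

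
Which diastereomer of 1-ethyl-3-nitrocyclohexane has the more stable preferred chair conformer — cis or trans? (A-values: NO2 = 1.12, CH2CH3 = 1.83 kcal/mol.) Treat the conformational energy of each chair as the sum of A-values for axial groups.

At 1,3 positions (parity same): cis → (e,e or a,a); trans → (a,e or e,a).
Best chair for cis: E = 0.00 kcal/mol; best chair for trans: E = 1.12 kcal/mol.
The cis isomer is lower by 1.12 kcal/mol.

cis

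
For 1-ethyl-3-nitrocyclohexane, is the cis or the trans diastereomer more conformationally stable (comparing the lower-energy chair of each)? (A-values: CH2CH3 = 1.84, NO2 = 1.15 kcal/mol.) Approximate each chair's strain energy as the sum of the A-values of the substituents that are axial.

At 1,3 positions (parity same): cis → (e,e or a,a); trans → (a,e or e,a).
Best chair for cis: E = 0.00 kcal/mol; best chair for trans: E = 1.15 kcal/mol.
The cis isomer is lower by 1.15 kcal/mol.

cis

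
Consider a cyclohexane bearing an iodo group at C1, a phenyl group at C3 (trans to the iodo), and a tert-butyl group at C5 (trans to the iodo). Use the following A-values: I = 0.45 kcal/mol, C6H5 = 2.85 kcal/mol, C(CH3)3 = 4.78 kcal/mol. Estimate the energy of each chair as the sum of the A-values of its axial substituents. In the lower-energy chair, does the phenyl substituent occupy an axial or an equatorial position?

Chair I (iodo axial, phenyl equatorial, tert-butyl equatorial): E = 0.45 kcal/mol.
Chair II (iodo equatorial, phenyl axial, tert-butyl axial): E = 7.63 kcal/mol.
Chair I is the more stable (lower-energy) conformer, and in that chair the phenyl group is equatorial.

equatorial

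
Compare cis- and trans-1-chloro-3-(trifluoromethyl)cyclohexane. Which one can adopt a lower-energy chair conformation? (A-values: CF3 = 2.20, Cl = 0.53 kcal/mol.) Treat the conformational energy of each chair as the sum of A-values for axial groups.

cis

At 1,3 positions (parity same): cis → (e,e or a,a); trans → (a,e or e,a).
Best chair for cis: E = 0.00 kcal/mol; best chair for trans: E = 0.53 kcal/mol.
The cis isomer is lower by 0.53 kcal/mol.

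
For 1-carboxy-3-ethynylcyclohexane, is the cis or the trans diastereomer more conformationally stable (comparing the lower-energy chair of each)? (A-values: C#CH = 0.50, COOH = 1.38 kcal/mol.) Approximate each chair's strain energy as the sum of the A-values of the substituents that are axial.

cis

At 1,3 positions (parity same): cis → (e,e or a,a); trans → (a,e or e,a).
Best chair for cis: E = 0.00 kcal/mol; best chair for trans: E = 0.50 kcal/mol.
The cis isomer is lower by 0.50 kcal/mol.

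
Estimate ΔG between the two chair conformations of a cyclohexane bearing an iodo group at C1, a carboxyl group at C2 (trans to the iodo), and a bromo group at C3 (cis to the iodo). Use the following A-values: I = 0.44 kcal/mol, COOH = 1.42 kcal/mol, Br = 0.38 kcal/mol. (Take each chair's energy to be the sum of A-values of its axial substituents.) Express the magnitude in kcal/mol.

2.24 kcal/mol

Chair I (iodo axial, carboxyl axial, bromo axial): E = 2.24 kcal/mol.
Chair II (iodo equatorial, carboxyl equatorial, bromo equatorial): E = 0.00 kcal/mol.
ΔE = 2.24 − 0.00 = 2.24 kcal/mol; chair II is more stable.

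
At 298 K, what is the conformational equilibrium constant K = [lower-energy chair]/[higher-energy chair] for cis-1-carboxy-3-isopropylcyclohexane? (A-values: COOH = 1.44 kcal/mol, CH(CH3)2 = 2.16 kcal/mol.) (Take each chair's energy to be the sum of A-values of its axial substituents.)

C1 and C3 have the same parity, so for the cis isomer the two substituents are e,e in one chair and a,a in the other.
Chair I (carboxyl axial, isopropyl axial): E = 3.60 kcal/mol; chair II (carboxyl equatorial, isopropyl equatorial): E = 0.00 kcal/mol.
ΔG = 3.60 kcal/mol between the two chairs.
K = exp(ΔG/RT) with R = 1.987×10⁻³ kcal mol⁻¹ K⁻¹ and T = 298 K gives K ≈ 437.

K ≈ 437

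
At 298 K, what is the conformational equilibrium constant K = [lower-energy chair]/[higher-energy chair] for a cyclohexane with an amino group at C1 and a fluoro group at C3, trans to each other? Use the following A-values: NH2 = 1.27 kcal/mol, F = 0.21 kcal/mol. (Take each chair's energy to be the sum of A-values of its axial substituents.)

C1 and C3 have the same parity, so for the trans isomer the two substituents are one axial and one equatorial in each chair.
Chair I (amino axial, fluoro equatorial): E = 1.27 kcal/mol; chair II (amino equatorial, fluoro axial): E = 0.21 kcal/mol.
ΔG = 1.06 kcal/mol between the two chairs.
K = exp(ΔG/RT) with R = 1.987×10⁻³ kcal mol⁻¹ K⁻¹ and T = 298 K gives K ≈ 5.99.

K ≈ 5.99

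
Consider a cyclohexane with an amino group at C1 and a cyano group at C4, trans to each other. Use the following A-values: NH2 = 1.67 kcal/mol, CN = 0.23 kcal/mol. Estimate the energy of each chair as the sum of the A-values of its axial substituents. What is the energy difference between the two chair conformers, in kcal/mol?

C1 and C4 have opposite parity, so for the trans isomer the two substituents are e,e in one chair and a,a in the other.
Chair I (amino axial, cyano axial): E = 1.90 kcal/mol.
Chair II (amino equatorial, cyano equatorial): E = 0.00 kcal/mol.
ΔE = 1.90 − 0.00 = 1.90 kcal/mol; chair II is more stable.

1.90 kcal/mol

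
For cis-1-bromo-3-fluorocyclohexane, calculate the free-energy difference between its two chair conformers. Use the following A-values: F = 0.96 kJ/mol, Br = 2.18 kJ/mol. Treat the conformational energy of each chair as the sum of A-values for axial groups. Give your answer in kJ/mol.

C1 and C3 have the same parity, so for the cis isomer the two substituents are e,e in one chair and a,a in the other.
Chair I (fluoro axial, bromo axial): E = 3.14 kJ/mol.
Chair II (fluoro equatorial, bromo equatorial): E = 0.00 kJ/mol.
ΔE = 3.14 − 0.00 = 3.14 kJ/mol; chair II is more stable.

3.14 kJ/mol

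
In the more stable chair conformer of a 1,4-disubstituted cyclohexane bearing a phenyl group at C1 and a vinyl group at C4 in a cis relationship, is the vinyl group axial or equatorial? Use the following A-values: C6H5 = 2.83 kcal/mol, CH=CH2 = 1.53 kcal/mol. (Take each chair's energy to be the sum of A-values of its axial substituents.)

axial

C1 and C4 have opposite parity, so for the cis isomer the two substituents are one axial and one equatorial in each chair.
Chair I (phenyl axial, vinyl equatorial): E = 2.83 kcal/mol.
Chair II (phenyl equatorial, vinyl axial): E = 1.53 kcal/mol.
Chair II is the more stable (lower-energy) conformer, and in that chair the vinyl group is axial.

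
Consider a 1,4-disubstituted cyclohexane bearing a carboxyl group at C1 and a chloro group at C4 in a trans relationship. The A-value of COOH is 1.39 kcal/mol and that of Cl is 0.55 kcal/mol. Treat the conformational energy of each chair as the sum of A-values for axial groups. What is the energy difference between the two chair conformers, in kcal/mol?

C1 and C4 have opposite parity, so for the trans isomer the two substituents are e,e in one chair and a,a in the other.
Chair I (carboxyl axial, chloro axial): E = 1.94 kcal/mol.
Chair II (carboxyl equatorial, chloro equatorial): E = 0.00 kcal/mol.
ΔE = 1.94 − 0.00 = 1.94 kcal/mol; chair II is more stable.

1.94 kcal/mol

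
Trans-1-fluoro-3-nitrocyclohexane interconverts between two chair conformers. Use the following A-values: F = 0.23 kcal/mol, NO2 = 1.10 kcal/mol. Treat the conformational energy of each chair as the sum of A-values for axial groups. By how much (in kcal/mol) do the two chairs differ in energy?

0.87 kcal/mol

C1 and C3 have the same parity, so for the trans isomer the two substituents are one axial and one equatorial in each chair.
Chair I (fluoro axial, nitro equatorial): E = 0.23 kcal/mol.
Chair II (fluoro equatorial, nitro axial): E = 1.10 kcal/mol.
ΔE = 1.10 − 0.23 = 0.87 kcal/mol; chair I is more stable.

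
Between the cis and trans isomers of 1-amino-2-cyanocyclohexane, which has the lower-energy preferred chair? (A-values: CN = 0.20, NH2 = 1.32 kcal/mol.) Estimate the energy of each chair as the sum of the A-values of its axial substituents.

trans

At 1,2 positions (parity opposite): cis → (a,e or e,a); trans → (e,e or a,a).
Best chair for cis: E = 0.20 kcal/mol; best chair for trans: E = 0.00 kcal/mol.
The trans isomer is lower by 0.20 kcal/mol.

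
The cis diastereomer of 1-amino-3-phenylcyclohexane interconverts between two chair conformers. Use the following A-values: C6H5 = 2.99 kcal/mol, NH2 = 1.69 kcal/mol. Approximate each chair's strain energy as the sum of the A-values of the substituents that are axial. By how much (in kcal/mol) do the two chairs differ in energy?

4.68 kcal/mol

C1 and C3 have the same parity, so for the cis isomer the two substituents are e,e in one chair and a,a in the other.
Chair I (phenyl axial, amino axial): E = 4.68 kcal/mol.
Chair II (phenyl equatorial, amino equatorial): E = 0.00 kcal/mol.
ΔE = 4.68 − 0.00 = 4.68 kcal/mol; chair II is more stable.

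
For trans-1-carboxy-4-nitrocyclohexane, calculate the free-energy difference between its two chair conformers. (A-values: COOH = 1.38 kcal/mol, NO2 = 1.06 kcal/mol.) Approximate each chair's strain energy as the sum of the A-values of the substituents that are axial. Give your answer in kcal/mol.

C1 and C4 have opposite parity, so for the trans isomer the two substituents are e,e in one chair and a,a in the other.
Chair I (carboxyl axial, nitro axial): E = 2.44 kcal/mol.
Chair II (carboxyl equatorial, nitro equatorial): E = 0.00 kcal/mol.
ΔE = 2.44 − 0.00 = 2.44 kcal/mol; chair II is more stable.

2.44 kcal/mol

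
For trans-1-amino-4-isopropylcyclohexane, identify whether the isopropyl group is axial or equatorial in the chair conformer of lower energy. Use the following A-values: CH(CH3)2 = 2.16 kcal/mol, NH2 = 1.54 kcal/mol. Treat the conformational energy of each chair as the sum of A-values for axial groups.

equatorial

C1 and C4 have opposite parity, so for the trans isomer the two substituents are e,e in one chair and a,a in the other.
Chair I (isopropyl axial, amino axial): E = 3.70 kcal/mol.
Chair II (isopropyl equatorial, amino equatorial): E = 0.00 kcal/mol.
Chair II is the more stable (lower-energy) conformer, and in that chair the isopropyl group is equatorial.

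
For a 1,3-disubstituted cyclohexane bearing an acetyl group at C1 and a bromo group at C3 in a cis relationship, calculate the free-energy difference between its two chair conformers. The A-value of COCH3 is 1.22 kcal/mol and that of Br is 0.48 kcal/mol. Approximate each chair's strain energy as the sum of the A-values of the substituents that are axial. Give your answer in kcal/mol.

C1 and C3 have the same parity, so for the cis isomer the two substituents are e,e in one chair and a,a in the other.
Chair I (acetyl axial, bromo axial): E = 1.70 kcal/mol.
Chair II (acetyl equatorial, bromo equatorial): E = 0.00 kcal/mol.
ΔE = 1.70 − 0.00 = 1.70 kcal/mol; chair II is more stable.

1.70 kcal/mol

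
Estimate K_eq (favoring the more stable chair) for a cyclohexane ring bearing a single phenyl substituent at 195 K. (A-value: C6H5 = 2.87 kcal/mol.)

One chair has the phenyl group axial (E = 2.87 kcal/mol) and the other has it equatorial (E = 0).
ΔG = 2.87 kcal/mol between the two chairs.
K = exp(ΔG/RT) with R = 1.987×10⁻³ kcal mol⁻¹ K⁻¹ and T = 195 K gives K ≈ 1.65e+03.

K ≈ 1648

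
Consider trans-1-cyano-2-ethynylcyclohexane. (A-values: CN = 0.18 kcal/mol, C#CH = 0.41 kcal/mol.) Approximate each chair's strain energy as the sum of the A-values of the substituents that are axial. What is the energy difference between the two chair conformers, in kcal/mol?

0.59 kcal/mol

C1 and C2 have opposite parity, so for the trans isomer the two substituents are e,e in one chair and a,a in the other.
Chair I (cyano axial, ethynyl axial): E = 0.59 kcal/mol.
Chair II (cyano equatorial, ethynyl equatorial): E = 0.00 kcal/mol.
ΔE = 0.59 − 0.00 = 0.59 kcal/mol; chair II is more stable.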